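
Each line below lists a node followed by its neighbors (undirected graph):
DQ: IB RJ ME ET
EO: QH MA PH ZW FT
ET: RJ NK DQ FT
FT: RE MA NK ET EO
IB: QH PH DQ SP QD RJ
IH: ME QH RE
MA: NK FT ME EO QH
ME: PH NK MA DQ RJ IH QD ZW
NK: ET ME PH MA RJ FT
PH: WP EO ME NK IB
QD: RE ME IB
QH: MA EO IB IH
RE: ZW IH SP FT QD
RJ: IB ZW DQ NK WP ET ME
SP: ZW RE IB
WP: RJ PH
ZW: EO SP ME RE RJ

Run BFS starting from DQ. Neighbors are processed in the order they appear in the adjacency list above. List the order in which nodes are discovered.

DQ -> IB -> RJ -> ME -> ET -> QH -> PH -> SP -> QD -> ZW -> NK -> WP -> MA -> IH -> FT -> EO -> RE

Visit DQ; enqueue IB, RJ, ME, ET → queue [IB, RJ, ME, ET]
Visit IB; enqueue QH, PH, SP, QD → queue [RJ, ME, ET, QH, PH, SP, QD]
Visit RJ; enqueue ZW, NK, WP → queue [ME, ET, QH, PH, SP, QD, ZW, NK, WP]
Visit ME; enqueue MA, IH → queue [ET, QH, PH, SP, QD, ZW, NK, WP, MA, IH]
Visit ET; enqueue FT → queue [QH, PH, SP, QD, ZW, NK, WP, MA, IH, FT]
Visit QH; enqueue EO → queue [PH, SP, QD, ZW, NK, WP, MA, IH, FT, EO]
Visit PH → queue [SP, QD, ZW, NK, WP, MA, IH, FT, EO]
Visit SP; enqueue RE → queue [QD, ZW, NK, WP, MA, IH, FT, EO, RE]
Visit QD → queue [ZW, NK, WP, MA, IH, FT, EO, RE]
Visit ZW → queue [NK, WP, MA, IH, FT, EO, RE]
Visit NK → queue [WP, MA, IH, FT, EO, RE]
Visit WP → queue [MA, IH, FT, EO, RE]
Visit MA → queue [IH, FT, EO, RE]
Visit IH → queue [FT, EO, RE]
Visit FT → queue [EO, RE]
Visit EO → queue [RE]
Visit RE → queue []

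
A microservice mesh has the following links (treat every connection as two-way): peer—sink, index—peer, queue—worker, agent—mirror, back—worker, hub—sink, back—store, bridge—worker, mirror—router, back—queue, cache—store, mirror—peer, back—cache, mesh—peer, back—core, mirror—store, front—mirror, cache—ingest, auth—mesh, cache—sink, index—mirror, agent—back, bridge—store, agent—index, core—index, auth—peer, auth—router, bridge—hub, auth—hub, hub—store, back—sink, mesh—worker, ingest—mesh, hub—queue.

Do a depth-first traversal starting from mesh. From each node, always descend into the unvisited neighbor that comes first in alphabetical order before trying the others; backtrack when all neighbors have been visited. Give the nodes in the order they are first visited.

mesh -> auth -> hub -> bridge -> store -> back -> agent -> index -> core -> mirror -> front -> peer -> sink -> cache -> ingest -> router -> queue -> worker

Visit mesh
mesh → auth
auth → hub
hub → bridge
bridge → store
store → back
back → agent
agent → index
index → core
index → mirror
mirror → front
mirror → peer
peer → sink
sink → cache
cache → ingest
mirror → router
back → queue
queue → worker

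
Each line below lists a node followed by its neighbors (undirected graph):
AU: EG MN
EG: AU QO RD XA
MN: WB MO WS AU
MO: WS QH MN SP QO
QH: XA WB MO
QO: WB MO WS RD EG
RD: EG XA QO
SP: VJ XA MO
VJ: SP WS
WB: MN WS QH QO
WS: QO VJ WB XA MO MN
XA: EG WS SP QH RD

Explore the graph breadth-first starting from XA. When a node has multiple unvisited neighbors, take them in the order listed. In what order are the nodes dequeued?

XA → EG → WS → SP → QH → RD → AU → QO → VJ → WB → MO → MN

Visit XA; enqueue EG, WS, SP, QH, RD → queue [EG, WS, SP, QH, RD]
Visit EG; enqueue AU, QO → queue [WS, SP, QH, RD, AU, QO]
Visit WS; enqueue VJ, WB, MO, MN → queue [SP, QH, RD, AU, QO, VJ, WB, MO, MN]
Visit SP → queue [QH, RD, AU, QO, VJ, WB, MO, MN]
Visit QH → queue [RD, AU, QO, VJ, WB, MO, MN]
Visit RD → queue [AU, QO, VJ, WB, MO, MN]
Visit AU → queue [QO, VJ, WB, MO, MN]
Visit QO → queue [VJ, WB, MO, MN]
Visit VJ → queue [WB, MO, MN]
Visit WB → queue [MO, MN]
Visit MO → queue [MN]
Visit MN → queue []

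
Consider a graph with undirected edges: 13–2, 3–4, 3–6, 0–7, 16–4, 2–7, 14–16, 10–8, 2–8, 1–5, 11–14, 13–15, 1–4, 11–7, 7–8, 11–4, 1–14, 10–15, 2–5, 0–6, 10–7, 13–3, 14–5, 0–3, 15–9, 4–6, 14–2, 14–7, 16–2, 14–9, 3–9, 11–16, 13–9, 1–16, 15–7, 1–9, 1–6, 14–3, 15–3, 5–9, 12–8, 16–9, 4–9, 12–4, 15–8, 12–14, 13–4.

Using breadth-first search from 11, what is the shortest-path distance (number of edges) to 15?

Level 0: 11
Level 1: 4, 7, 14, 16
Level 2: 0, 1, 2, 3, 5, 6, 8, 9, 10, 12, 13, 15
15 first appears at level 2.

2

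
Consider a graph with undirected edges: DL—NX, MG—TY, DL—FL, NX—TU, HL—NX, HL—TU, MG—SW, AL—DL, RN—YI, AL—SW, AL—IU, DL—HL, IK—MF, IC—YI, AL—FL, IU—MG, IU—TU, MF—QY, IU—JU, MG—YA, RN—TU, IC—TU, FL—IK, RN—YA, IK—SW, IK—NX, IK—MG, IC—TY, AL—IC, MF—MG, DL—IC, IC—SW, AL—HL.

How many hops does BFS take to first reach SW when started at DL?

Level 0: DL
Level 1: AL, FL, HL, IC, NX
Level 2: IK, IU, SW, TU, TY, YI
Level 3: JU, MF, MG, RN
Level 4: QY, YA
SW first appears at level 2.

2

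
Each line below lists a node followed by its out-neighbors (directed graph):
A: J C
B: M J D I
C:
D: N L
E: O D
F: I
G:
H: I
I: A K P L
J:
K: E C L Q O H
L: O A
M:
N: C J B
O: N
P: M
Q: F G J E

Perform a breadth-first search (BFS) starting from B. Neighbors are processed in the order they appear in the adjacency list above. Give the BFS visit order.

Visit B; enqueue M, J, D, I → queue [M, J, D, I]
Visit M → queue [J, D, I]
Visit J → queue [D, I]
Visit D; enqueue N, L → queue [I, N, L]
Visit I; enqueue A, K, P → queue [N, L, A, K, P]
Visit N; enqueue C → queue [L, A, K, P, C]
Visit L; enqueue O → queue [A, K, P, C, O]
Visit A → queue [K, P, C, O]
Visit K; enqueue E, Q, H → queue [P, C, O, E, Q, H]
Visit P → queue [C, O, E, Q, H]
Visit C → queue [O, E, Q, H]
Visit O → queue [E, Q, H]
Visit E → queue [Q, H]
Visit Q; enqueue F, G → queue [H, F, G]
Visit H → queue [F, G]
Visit F → queue [G]
Visit G → queue []

B M J D I N L A K P C O E Q H F G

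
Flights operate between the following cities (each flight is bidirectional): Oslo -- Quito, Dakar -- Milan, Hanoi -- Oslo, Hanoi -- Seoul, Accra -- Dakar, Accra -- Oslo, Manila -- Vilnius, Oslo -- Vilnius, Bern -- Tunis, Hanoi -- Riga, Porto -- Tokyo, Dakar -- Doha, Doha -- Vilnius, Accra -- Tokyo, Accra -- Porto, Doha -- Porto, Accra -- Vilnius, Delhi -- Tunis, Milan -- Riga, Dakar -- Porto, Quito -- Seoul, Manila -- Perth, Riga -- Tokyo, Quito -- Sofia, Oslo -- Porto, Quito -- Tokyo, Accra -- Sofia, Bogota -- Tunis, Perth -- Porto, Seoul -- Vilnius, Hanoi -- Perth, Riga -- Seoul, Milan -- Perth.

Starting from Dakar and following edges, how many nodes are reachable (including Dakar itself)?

15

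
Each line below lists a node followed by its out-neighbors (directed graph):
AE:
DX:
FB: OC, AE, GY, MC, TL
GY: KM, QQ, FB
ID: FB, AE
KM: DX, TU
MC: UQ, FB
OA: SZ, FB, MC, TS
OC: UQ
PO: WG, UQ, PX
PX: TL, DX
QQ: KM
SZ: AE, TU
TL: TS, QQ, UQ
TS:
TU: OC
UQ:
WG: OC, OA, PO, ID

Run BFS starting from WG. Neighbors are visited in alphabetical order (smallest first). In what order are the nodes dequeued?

WG -> ID -> OA -> OC -> PO -> AE -> FB -> MC -> SZ -> TS -> UQ -> PX -> GY -> TL -> TU -> DX -> KM -> QQ

Visit WG; enqueue ID, OA, OC, PO → queue [ID, OA, OC, PO]
Visit ID; enqueue AE, FB → queue [OA, OC, PO, AE, FB]
Visit OA; enqueue MC, SZ, TS → queue [OC, PO, AE, FB, MC, SZ, TS]
Visit OC; enqueue UQ → queue [PO, AE, FB, MC, SZ, TS, UQ]
Visit PO; enqueue PX → queue [AE, FB, MC, SZ, TS, UQ, PX]
Visit AE → queue [FB, MC, SZ, TS, UQ, PX]
Visit FB; enqueue GY, TL → queue [MC, SZ, TS, UQ, PX, GY, TL]
Visit MC → queue [SZ, TS, UQ, PX, GY, TL]
Visit SZ; enqueue TU → queue [TS, UQ, PX, GY, TL, TU]
Visit TS → queue [UQ, PX, GY, TL, TU]
Visit UQ → queue [PX, GY, TL, TU]
Visit PX; enqueue DX → queue [GY, TL, TU, DX]
Visit GY; enqueue KM, QQ → queue [TL, TU, DX, KM, QQ]
Visit TL → queue [TU, DX, KM, QQ]
Visit TU → queue [DX, KM, QQ]
Visit DX → queue [KM, QQ]
Visit KM → queue [QQ]
Visit QQ → queue []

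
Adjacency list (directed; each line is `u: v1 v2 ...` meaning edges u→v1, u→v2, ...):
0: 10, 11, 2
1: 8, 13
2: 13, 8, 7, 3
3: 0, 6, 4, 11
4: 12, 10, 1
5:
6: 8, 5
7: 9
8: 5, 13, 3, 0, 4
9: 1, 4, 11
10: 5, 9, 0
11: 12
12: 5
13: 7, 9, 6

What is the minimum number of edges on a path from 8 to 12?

2

Level 0: 8
Level 1: 0, 3, 4, 5, 13
Level 2: 1, 2, 6, 7, 9, 10, 11, 12
12 first appears at level 2.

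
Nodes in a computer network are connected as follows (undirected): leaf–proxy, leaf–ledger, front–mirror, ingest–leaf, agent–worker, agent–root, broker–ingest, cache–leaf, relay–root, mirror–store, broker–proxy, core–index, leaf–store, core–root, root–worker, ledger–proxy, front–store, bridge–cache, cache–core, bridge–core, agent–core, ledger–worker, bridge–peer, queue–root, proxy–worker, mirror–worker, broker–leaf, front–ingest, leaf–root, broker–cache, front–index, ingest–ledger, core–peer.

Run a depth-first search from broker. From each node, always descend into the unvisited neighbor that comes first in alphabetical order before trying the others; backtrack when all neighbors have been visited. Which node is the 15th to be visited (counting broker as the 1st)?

Visit broker
broker → cache
cache → bridge
bridge → core
core → agent
agent → root
root → leaf
leaf → ingest
ingest → front
front → index
front → mirror
mirror → store
mirror → worker
worker → ledger
ledger → proxy
root → queue
root → relay
core → peer

Visit order: broker, cache, bridge, core, agent, root, leaf, ingest, front, index, mirror, store, worker, ledger, proxy, queue, relay, peer

proxy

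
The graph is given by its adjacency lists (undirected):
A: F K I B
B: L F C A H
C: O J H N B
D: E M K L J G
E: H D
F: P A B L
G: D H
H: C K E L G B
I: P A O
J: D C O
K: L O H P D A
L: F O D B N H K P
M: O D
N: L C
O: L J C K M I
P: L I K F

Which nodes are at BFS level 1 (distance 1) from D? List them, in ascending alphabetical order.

Level 0: D
Level 1: E, G, J, K, L, M
Level 2: A, B, C, F, H, N, O, P
Level 3: I

E, G, J, K, L, M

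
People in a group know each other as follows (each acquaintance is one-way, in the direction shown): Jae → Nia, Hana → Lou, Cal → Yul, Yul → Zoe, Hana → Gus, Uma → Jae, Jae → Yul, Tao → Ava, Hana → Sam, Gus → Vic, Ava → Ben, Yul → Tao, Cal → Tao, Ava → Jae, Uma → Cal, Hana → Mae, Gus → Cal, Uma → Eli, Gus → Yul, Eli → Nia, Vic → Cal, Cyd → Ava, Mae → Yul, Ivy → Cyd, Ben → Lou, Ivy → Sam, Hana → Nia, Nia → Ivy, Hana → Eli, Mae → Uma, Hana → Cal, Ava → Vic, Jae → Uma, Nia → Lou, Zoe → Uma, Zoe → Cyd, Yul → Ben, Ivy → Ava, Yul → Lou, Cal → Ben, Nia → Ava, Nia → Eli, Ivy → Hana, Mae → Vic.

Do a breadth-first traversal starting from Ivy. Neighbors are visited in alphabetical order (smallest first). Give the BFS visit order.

Ivy, Ava, Cyd, Hana, Sam, Ben, Jae, Vic, Cal, Eli, Gus, Lou, Mae, Nia, Uma, Yul, Tao, Zoe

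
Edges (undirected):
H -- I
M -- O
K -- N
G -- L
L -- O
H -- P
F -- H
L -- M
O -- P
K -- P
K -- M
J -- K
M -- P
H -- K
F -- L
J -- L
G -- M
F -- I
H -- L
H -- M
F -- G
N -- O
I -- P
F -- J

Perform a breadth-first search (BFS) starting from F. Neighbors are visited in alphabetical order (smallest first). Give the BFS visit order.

Visit F; enqueue G, H, I, J, L → queue [G, H, I, J, L]
Visit G; enqueue M → queue [H, I, J, L, M]
Visit H; enqueue K, P → queue [I, J, L, M, K, P]
Visit I → queue [J, L, M, K, P]
Visit J → queue [L, M, K, P]
Visit L; enqueue O → queue [M, K, P, O]
Visit M → queue [K, P, O]
Visit K; enqueue N → queue [P, O, N]
Visit P → queue [O, N]
Visit O → queue [N]
Visit N → queue []

F -> G -> H -> I -> J -> L -> M -> K -> P -> O -> N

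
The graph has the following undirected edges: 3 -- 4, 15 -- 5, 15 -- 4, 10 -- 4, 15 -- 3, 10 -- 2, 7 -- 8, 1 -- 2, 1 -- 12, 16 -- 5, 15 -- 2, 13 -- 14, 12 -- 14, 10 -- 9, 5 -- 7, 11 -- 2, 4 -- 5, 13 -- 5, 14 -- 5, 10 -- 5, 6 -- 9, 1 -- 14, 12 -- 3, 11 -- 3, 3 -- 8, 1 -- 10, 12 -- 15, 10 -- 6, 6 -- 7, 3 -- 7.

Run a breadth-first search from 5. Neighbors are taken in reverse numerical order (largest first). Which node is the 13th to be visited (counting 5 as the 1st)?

Visit 5; enqueue 16, 15, 14, 13, 10, 7, 4 → queue [16, 15, 14, 13, 10, 7, 4]
Visit 16 → queue [15, 14, 13, 10, 7, 4]
Visit 15; enqueue 12, 3, 2 → queue [14, 13, 10, 7, 4, 12, 3, 2]
Visit 14; enqueue 1 → queue [13, 10, 7, 4, 12, 3, 2, 1]
Visit 13 → queue [10, 7, 4, 12, 3, 2, 1]
Visit 10; enqueue 9, 6 → queue [7, 4, 12, 3, 2, 1, 9, 6]
Visit 7; enqueue 8 → queue [4, 12, 3, 2, 1, 9, 6, 8]
Visit 4 → queue [12, 3, 2, 1, 9, 6, 8]
Visit 12 → queue [3, 2, 1, 9, 6, 8]
Visit 3; enqueue 11 → queue [2, 1, 9, 6, 8, 11]
Visit 2 → queue [1, 9, 6, 8, 11]
Visit 1 → queue [9, 6, 8, 11]
Visit 9 → queue [6, 8, 11]
Visit 6 → queue [8, 11]
Visit 8 → queue [11]
Visit 11 → queue []

Visit order: 5, 16, 15, 14, 13, 10, 7, 4, 12, 3, 2, 1, 9, 6, 8, 11

9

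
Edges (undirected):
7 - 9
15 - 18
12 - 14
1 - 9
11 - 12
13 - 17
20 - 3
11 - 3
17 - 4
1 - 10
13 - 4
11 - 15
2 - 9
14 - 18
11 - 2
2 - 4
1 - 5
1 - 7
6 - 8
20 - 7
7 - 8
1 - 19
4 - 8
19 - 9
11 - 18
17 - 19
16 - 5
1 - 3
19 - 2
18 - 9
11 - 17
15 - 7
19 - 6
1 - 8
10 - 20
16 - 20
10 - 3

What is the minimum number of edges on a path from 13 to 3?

3

Level 0: 13
Level 1: 4, 17
Level 2: 2, 8, 11, 19
Level 3: 1, 3, 6, 7, 9, 12, 15, 18
Level 4: 5, 10, 14, 20
Level 5: 16
3 first appears at level 3.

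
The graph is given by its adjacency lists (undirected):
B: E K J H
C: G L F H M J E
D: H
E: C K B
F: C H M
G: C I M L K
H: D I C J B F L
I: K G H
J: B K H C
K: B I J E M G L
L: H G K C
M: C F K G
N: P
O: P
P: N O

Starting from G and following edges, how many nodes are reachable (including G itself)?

BFS from G visits: G, C, I, K, L, M, E, F, H, J, B, D
Reachable nodes: 12 of 15 total.

12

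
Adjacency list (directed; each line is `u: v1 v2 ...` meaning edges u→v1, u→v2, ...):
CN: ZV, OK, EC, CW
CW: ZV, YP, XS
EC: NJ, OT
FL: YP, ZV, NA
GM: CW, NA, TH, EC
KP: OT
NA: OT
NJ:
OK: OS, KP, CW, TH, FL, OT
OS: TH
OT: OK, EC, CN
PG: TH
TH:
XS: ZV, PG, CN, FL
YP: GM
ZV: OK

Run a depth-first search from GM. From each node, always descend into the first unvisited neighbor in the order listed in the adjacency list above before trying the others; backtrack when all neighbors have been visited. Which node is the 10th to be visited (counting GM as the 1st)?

NJ

Visit GM
GM → CW
CW → ZV
ZV → OK
OK → OS
OS → TH
OK → KP
KP → OT
OT → EC
EC → NJ
OT → CN
OK → FL
FL → YP
FL → NA
CW → XS
XS → PG

Visit order: GM, CW, ZV, OK, OS, TH, KP, OT, EC, NJ, CN, FL, YP, NA, XS, PG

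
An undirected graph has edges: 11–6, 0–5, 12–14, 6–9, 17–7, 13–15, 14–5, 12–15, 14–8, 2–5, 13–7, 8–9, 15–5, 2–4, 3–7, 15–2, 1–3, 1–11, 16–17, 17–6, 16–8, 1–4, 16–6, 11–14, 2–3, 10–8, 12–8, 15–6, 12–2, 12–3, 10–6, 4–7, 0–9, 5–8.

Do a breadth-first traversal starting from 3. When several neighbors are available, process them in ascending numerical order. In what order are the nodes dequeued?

3, 1, 2, 7, 12, 4, 11, 5, 15, 13, 17, 8, 14, 6, 0, 16, 9, 10

Visit 3; enqueue 1, 2, 7, 12 → queue [1, 2, 7, 12]
Visit 1; enqueue 4, 11 → queue [2, 7, 12, 4, 11]
Visit 2; enqueue 5, 15 → queue [7, 12, 4, 11, 5, 15]
Visit 7; enqueue 13, 17 → queue [12, 4, 11, 5, 15, 13, 17]
Visit 12; enqueue 8, 14 → queue [4, 11, 5, 15, 13, 17, 8, 14]
Visit 4 → queue [11, 5, 15, 13, 17, 8, 14]
Visit 11; enqueue 6 → queue [5, 15, 13, 17, 8, 14, 6]
Visit 5; enqueue 0 → queue [15, 13, 17, 8, 14, 6, 0]
Visit 15 → queue [13, 17, 8, 14, 6, 0]
Visit 13 → queue [17, 8, 14, 6, 0]
Visit 17; enqueue 16 → queue [8, 14, 6, 0, 16]
Visit 8; enqueue 9, 10 → queue [14, 6, 0, 16, 9, 10]
Visit 14 → queue [6, 0, 16, 9, 10]
Visit 6 → queue [0, 16, 9, 10]
Visit 0 → queue [16, 9, 10]
Visit 16 → queue [9, 10]
Visit 9 → queue [10]
Visit 10 → queue []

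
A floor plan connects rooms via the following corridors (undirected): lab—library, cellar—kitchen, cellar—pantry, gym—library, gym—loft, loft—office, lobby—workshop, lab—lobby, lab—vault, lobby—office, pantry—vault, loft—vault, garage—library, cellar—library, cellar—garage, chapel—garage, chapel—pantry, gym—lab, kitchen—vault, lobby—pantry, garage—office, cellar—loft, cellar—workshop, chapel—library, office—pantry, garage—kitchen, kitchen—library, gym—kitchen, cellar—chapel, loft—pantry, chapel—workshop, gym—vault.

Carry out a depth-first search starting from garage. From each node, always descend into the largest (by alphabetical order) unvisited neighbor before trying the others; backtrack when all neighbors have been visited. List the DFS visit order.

garage, office, pantry, vault, loft, gym, library, lab, lobby, workshop, chapel, cellar, kitchen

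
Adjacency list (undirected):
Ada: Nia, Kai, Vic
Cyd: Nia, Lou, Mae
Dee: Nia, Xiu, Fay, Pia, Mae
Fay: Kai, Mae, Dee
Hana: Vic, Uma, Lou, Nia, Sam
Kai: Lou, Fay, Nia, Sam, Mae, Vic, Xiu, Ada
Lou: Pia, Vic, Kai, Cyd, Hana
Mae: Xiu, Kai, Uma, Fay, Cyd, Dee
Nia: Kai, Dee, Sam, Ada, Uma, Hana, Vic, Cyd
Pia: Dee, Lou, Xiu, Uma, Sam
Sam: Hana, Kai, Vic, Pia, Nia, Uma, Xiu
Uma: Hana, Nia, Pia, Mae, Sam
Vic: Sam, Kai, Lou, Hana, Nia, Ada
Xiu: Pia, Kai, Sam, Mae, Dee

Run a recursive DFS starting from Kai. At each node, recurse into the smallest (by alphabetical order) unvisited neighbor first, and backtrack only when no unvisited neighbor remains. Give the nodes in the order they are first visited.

Visit Kai
Kai → Ada
Ada → Nia
Nia → Cyd
Cyd → Lou
Lou → Hana
Hana → Sam
Sam → Pia
Pia → Dee
Dee → Fay
Fay → Mae
Mae → Uma
Mae → Xiu
Sam → Vic

Kai -> Ada -> Nia -> Cyd -> Lou -> Hana -> Sam -> Pia -> Dee -> Fay -> Mae -> Uma -> Xiu -> Vic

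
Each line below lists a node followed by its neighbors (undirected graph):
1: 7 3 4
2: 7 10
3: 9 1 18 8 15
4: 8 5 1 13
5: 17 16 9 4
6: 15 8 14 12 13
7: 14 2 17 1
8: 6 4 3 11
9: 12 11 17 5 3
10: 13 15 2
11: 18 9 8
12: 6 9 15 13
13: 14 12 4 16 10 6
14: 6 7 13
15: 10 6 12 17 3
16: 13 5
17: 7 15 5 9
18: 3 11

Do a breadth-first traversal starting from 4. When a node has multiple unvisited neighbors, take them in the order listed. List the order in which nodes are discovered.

4, 8, 5, 1, 13, 6, 3, 11, 17, 16, 9, 7, 14, 12, 10, 15, 18, 2

Visit 4; enqueue 8, 5, 1, 13 → queue [8, 5, 1, 13]
Visit 8; enqueue 6, 3, 11 → queue [5, 1, 13, 6, 3, 11]
Visit 5; enqueue 17, 16, 9 → queue [1, 13, 6, 3, 11, 17, 16, 9]
Visit 1; enqueue 7 → queue [13, 6, 3, 11, 17, 16, 9, 7]
Visit 13; enqueue 14, 12, 10 → queue [6, 3, 11, 17, 16, 9, 7, 14, 12, 10]
Visit 6; enqueue 15 → queue [3, 11, 17, 16, 9, 7, 14, 12, 10, 15]
Visit 3; enqueue 18 → queue [11, 17, 16, 9, 7, 14, 12, 10, 15, 18]
Visit 11 → queue [17, 16, 9, 7, 14, 12, 10, 15, 18]
Visit 17 → queue [16, 9, 7, 14, 12, 10, 15, 18]
Visit 16 → queue [9, 7, 14, 12, 10, 15, 18]
Visit 9 → queue [7, 14, 12, 10, 15, 18]
Visit 7; enqueue 2 → queue [14, 12, 10, 15, 18, 2]
Visit 14 → queue [12, 10, 15, 18, 2]
Visit 12 → queue [10, 15, 18, 2]
Visit 10 → queue [15, 18, 2]
Visit 15 → queue [18, 2]
Visit 18 → queue [2]
Visit 2 → queue []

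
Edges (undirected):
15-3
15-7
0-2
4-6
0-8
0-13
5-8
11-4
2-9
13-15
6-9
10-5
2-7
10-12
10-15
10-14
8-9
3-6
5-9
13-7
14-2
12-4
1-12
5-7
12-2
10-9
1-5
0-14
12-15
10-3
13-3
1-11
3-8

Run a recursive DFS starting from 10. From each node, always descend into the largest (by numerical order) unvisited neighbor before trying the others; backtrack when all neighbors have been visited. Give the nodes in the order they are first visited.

Visit 10
10 → 15
15 → 13
13 → 7
7 → 5
5 → 9
9 → 8
8 → 3
3 → 6
6 → 4
4 → 12
12 → 2
2 → 14
14 → 0
12 → 1
1 → 11

10 → 15 → 13 → 7 → 5 → 9 → 8 → 3 → 6 → 4 → 12 → 2 → 14 → 0 → 1 → 11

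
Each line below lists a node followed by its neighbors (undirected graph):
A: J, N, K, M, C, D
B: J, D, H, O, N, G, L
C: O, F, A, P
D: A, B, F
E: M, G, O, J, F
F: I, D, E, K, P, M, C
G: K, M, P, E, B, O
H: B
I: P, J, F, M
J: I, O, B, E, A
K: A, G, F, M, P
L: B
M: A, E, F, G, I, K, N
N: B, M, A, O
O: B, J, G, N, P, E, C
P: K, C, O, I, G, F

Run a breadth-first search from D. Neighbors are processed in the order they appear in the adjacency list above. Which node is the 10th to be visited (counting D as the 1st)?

H

Visit D; enqueue A, B, F → queue [A, B, F]
Visit A; enqueue J, N, K, M, C → queue [B, F, J, N, K, M, C]
Visit B; enqueue H, O, G, L → queue [F, J, N, K, M, C, H, O, G, L]
Visit F; enqueue I, E, P → queue [J, N, K, M, C, H, O, G, L, I, E, P]
Visit J → queue [N, K, M, C, H, O, G, L, I, E, P]
Visit N → queue [K, M, C, H, O, G, L, I, E, P]
Visit K → queue [M, C, H, O, G, L, I, E, P]
Visit M → queue [C, H, O, G, L, I, E, P]
Visit C → queue [H, O, G, L, I, E, P]
Visit H → queue [O, G, L, I, E, P]
Visit O → queue [G, L, I, E, P]
Visit G → queue [L, I, E, P]
Visit L → queue [I, E, P]
Visit I → queue [E, P]
Visit E → queue [P]
Visit P → queue []

Visit order: D, A, B, F, J, N, K, M, C, H, O, G, L, I, E, P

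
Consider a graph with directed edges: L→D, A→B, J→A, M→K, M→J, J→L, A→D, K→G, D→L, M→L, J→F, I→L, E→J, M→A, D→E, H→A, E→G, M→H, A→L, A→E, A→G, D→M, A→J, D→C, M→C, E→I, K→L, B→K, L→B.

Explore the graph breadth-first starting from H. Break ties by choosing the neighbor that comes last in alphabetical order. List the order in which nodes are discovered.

Visit H; enqueue A → queue [A]
Visit A; enqueue L, J, G, E, D, B → queue [L, J, G, E, D, B]
Visit L → queue [J, G, E, D, B]
Visit J; enqueue F → queue [G, E, D, B, F]
Visit G → queue [E, D, B, F]
Visit E; enqueue I → queue [D, B, F, I]
Visit D; enqueue M, C → queue [B, F, I, M, C]
Visit B; enqueue K → queue [F, I, M, C, K]
Visit F → queue [I, M, C, K]
Visit I → queue [M, C, K]
Visit M → queue [C, K]
Visit C → queue [K]
Visit K → queue []

H → A → L → J → G → E → D → B → F → I → M → C → K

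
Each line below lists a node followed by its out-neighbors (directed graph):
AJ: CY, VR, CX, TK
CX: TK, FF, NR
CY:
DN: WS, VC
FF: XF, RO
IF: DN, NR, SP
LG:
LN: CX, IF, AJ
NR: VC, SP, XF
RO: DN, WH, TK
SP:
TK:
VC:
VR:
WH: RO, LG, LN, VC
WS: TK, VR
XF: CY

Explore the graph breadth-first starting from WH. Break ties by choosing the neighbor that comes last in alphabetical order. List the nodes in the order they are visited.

WH, VC, RO, LN, LG, TK, DN, IF, CX, AJ, WS, SP, NR, FF, VR, CY, XF

Visit WH; enqueue VC, RO, LN, LG → queue [VC, RO, LN, LG]
Visit VC → queue [RO, LN, LG]
Visit RO; enqueue TK, DN → queue [LN, LG, TK, DN]
Visit LN; enqueue IF, CX, AJ → queue [LG, TK, DN, IF, CX, AJ]
Visit LG → queue [TK, DN, IF, CX, AJ]
Visit TK → queue [DN, IF, CX, AJ]
Visit DN; enqueue WS → queue [IF, CX, AJ, WS]
Visit IF; enqueue SP, NR → queue [CX, AJ, WS, SP, NR]
Visit CX; enqueue FF → queue [AJ, WS, SP, NR, FF]
Visit AJ; enqueue VR, CY → queue [WS, SP, NR, FF, VR, CY]
Visit WS → queue [SP, NR, FF, VR, CY]
Visit SP → queue [NR, FF, VR, CY]
Visit NR; enqueue XF → queue [FF, VR, CY, XF]
Visit FF → queue [VR, CY, XF]
Visit VR → queue [CY, XF]
Visit CY → queue [XF]
Visit XF → queue []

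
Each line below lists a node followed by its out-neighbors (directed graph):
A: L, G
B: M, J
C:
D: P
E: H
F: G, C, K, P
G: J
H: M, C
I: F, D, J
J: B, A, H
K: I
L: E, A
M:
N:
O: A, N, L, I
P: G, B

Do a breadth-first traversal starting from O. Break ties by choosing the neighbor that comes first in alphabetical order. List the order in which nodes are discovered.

Visit O; enqueue A, I, L, N → queue [A, I, L, N]
Visit A; enqueue G → queue [I, L, N, G]
Visit I; enqueue D, F, J → queue [L, N, G, D, F, J]
Visit L; enqueue E → queue [N, G, D, F, J, E]
Visit N → queue [G, D, F, J, E]
Visit G → queue [D, F, J, E]
Visit D; enqueue P → queue [F, J, E, P]
Visit F; enqueue C, K → queue [J, E, P, C, K]
Visit J; enqueue B, H → queue [E, P, C, K, B, H]
Visit E → queue [P, C, K, B, H]
Visit P → queue [C, K, B, H]
Visit C → queue [K, B, H]
Visit K → queue [B, H]
Visit B; enqueue M → queue [H, M]
Visit H → queue [M]
Visit M → queue []

O A I L N G D F J E P C K B H M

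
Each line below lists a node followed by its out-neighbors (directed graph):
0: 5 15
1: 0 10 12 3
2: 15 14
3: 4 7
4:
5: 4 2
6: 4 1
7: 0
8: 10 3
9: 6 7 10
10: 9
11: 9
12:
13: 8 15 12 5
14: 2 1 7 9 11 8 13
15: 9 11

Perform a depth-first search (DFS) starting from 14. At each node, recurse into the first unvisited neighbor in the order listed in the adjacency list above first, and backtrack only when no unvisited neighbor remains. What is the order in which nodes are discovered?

Visit 14
14 → 2
2 → 15
15 → 9
9 → 6
6 → 4
6 → 1
1 → 0
0 → 5
1 → 10
1 → 12
1 → 3
3 → 7
15 → 11
14 → 8
14 → 13

14 2 15 9 6 4 1 0 5 10 12 3 7 11 8 13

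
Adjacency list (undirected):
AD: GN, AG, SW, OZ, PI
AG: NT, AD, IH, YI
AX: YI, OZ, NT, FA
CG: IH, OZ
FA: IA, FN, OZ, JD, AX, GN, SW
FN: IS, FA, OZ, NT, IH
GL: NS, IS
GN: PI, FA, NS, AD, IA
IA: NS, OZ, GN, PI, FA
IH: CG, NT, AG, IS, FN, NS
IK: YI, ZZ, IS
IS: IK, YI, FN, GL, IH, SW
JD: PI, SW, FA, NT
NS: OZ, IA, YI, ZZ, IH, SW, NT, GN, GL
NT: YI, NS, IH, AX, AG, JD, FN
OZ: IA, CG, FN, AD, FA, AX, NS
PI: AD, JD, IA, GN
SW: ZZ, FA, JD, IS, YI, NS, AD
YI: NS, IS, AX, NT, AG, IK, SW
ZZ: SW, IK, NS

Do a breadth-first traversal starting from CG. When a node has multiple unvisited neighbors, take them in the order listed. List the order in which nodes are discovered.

Visit CG; enqueue IH, OZ → queue [IH, OZ]
Visit IH; enqueue NT, AG, IS, FN, NS → queue [OZ, NT, AG, IS, FN, NS]
Visit OZ; enqueue IA, AD, FA, AX → queue [NT, AG, IS, FN, NS, IA, AD, FA, AX]
Visit NT; enqueue YI, JD → queue [AG, IS, FN, NS, IA, AD, FA, AX, YI, JD]
Visit AG → queue [IS, FN, NS, IA, AD, FA, AX, YI, JD]
Visit IS; enqueue IK, GL, SW → queue [FN, NS, IA, AD, FA, AX, YI, JD, IK, GL, SW]
Visit FN → queue [NS, IA, AD, FA, AX, YI, JD, IK, GL, SW]
Visit NS; enqueue ZZ, GN → queue [IA, AD, FA, AX, YI, JD, IK, GL, SW, ZZ, GN]
Visit IA; enqueue PI → queue [AD, FA, AX, YI, JD, IK, GL, SW, ZZ, GN, PI]
Visit AD → queue [FA, AX, YI, JD, IK, GL, SW, ZZ, GN, PI]
Visit FA → queue [AX, YI, JD, IK, GL, SW, ZZ, GN, PI]
Visit AX → queue [YI, JD, IK, GL, SW, ZZ, GN, PI]
Visit YI → queue [JD, IK, GL, SW, ZZ, GN, PI]
Visit JD → queue [IK, GL, SW, ZZ, GN, PI]
Visit IK → queue [GL, SW, ZZ, GN, PI]
Visit GL → queue [SW, ZZ, GN, PI]
Visit SW → queue [ZZ, GN, PI]
Visit ZZ → queue [GN, PI]
Visit GN → queue [PI]
Visit PI → queue []

CG -> IH -> OZ -> NT -> AG -> IS -> FN -> NS -> IA -> AD -> FA -> AX -> YI -> JD -> IK -> GL -> SW -> ZZ -> GN -> PI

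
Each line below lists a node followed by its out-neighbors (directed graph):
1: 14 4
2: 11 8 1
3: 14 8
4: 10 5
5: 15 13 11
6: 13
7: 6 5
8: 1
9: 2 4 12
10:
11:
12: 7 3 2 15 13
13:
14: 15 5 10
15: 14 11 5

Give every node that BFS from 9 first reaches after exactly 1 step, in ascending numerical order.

Level 0: 9
Level 1: 2, 4, 12
Level 2: 1, 3, 5, 7, 8, 10, 11, 13, 15
Level 3: 6, 14

2, 4, 12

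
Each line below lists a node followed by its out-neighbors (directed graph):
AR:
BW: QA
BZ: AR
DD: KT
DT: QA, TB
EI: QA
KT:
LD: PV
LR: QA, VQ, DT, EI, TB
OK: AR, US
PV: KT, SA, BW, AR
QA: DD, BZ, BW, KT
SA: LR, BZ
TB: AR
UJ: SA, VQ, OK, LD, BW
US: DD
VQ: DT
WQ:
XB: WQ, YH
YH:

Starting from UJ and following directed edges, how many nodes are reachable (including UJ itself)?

BFS from UJ visits: UJ, VQ, SA, OK, LD, BW, DT, LR, BZ, US, AR, PV, QA, TB, EI, DD, KT
Reachable nodes: 17 of 20 total.

17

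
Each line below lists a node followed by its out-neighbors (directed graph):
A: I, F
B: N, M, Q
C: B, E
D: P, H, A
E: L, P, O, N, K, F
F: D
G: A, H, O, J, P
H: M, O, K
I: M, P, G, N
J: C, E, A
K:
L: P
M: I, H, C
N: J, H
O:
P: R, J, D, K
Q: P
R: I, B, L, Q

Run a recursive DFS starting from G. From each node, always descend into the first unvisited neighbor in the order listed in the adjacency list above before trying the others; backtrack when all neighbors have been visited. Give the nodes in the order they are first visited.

Visit G
G → A
A → I
I → M
M → H
H → O
H → K
M → C
C → B
B → N
N → J
J → E
E → L
L → P
P → R
R → Q
P → D
E → F

G A I M H O K C B N J E L P R Q D F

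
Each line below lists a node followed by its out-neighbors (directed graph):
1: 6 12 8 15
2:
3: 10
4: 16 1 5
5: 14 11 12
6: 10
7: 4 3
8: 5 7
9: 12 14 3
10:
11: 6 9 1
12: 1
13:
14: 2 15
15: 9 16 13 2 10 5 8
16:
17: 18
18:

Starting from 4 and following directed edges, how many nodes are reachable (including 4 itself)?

BFS from 4 visits: 4, 1, 5, 16, 6, 8, 12, 15, 11, 14, 10, 7, 2, 9, 13, 3
Reachable nodes: 16 of 18 total.

16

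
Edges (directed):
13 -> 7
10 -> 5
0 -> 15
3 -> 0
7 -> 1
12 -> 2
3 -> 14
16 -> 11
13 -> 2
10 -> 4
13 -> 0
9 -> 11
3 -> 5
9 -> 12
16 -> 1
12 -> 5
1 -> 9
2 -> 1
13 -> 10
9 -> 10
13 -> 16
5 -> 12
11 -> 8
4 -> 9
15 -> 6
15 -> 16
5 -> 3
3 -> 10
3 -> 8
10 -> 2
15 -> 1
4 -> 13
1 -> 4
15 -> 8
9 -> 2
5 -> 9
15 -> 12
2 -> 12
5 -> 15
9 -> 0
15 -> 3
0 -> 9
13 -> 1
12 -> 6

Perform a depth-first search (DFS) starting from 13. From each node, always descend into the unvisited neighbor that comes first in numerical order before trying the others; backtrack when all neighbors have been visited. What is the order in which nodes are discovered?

13 0 9 2 1 4 12 5 3 8 10 14 15 6 16 11 7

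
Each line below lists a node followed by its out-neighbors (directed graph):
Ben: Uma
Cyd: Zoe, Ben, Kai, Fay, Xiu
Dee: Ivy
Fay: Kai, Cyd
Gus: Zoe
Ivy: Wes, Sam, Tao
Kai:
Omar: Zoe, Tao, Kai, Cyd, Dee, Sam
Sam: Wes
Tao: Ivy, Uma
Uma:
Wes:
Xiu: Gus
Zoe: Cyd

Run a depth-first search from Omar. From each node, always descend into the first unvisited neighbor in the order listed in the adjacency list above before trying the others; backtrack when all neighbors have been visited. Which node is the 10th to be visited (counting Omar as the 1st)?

Visit Omar
Omar → Zoe
Zoe → Cyd
Cyd → Ben
Ben → Uma
Cyd → Kai
Cyd → Fay
Cyd → Xiu
Xiu → Gus
Omar → Tao
Tao → Ivy
Ivy → Wes
Ivy → Sam
Omar → Dee

Visit order: Omar, Zoe, Cyd, Ben, Uma, Kai, Fay, Xiu, Gus, Tao, Ivy, Wes, Sam, Dee

Tao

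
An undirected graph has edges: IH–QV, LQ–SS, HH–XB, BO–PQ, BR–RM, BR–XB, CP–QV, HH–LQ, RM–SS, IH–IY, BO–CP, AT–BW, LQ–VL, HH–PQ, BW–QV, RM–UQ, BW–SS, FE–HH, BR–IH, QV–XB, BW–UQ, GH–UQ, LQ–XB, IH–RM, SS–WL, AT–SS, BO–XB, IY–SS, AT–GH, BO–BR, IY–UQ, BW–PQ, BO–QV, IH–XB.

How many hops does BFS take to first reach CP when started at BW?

Level 0: BW
Level 1: AT, PQ, QV, SS, UQ
Level 2: BO, CP, GH, HH, IH, IY, LQ, RM, WL, XB
Level 3: BR, FE, VL
CP first appears at level 2.

2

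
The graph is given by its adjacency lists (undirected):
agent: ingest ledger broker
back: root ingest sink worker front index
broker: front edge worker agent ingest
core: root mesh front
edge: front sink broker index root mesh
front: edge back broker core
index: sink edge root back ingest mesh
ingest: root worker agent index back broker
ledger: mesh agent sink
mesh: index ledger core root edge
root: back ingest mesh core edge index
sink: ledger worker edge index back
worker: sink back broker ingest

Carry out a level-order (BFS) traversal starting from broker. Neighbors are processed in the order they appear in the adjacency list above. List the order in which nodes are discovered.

broker -> front -> edge -> worker -> agent -> ingest -> back -> core -> sink -> index -> root -> mesh -> ledger

Visit broker; enqueue front, edge, worker, agent, ingest → queue [front, edge, worker, agent, ingest]
Visit front; enqueue back, core → queue [edge, worker, agent, ingest, back, core]
Visit edge; enqueue sink, index, root, mesh → queue [worker, agent, ingest, back, core, sink, index, root, mesh]
Visit worker → queue [agent, ingest, back, core, sink, index, root, mesh]
Visit agent; enqueue ledger → queue [ingest, back, core, sink, index, root, mesh, ledger]
Visit ingest → queue [back, core, sink, index, root, mesh, ledger]
Visit back → queue [core, sink, index, root, mesh, ledger]
Visit core → queue [sink, index, root, mesh, ledger]
Visit sink → queue [index, root, mesh, ledger]
Visit index → queue [root, mesh, ledger]
Visit root → queue [mesh, ledger]
Visit mesh → queue [ledger]
Visit ledger → queue []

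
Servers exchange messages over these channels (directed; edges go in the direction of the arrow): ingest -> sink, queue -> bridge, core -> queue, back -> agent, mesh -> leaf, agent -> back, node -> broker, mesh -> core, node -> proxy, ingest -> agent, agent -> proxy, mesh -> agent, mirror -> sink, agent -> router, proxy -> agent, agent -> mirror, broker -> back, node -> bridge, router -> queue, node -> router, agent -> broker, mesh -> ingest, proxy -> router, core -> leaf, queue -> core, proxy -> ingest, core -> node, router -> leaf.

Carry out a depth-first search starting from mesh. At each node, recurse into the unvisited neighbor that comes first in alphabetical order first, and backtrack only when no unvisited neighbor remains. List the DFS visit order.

mesh -> agent -> back -> broker -> mirror -> sink -> proxy -> ingest -> router -> leaf -> queue -> bridge -> core -> node

Visit mesh
mesh → agent
agent → back
agent → broker
agent → mirror
mirror → sink
agent → proxy
proxy → ingest
proxy → router
router → leaf
router → queue
queue → bridge
queue → core
core → node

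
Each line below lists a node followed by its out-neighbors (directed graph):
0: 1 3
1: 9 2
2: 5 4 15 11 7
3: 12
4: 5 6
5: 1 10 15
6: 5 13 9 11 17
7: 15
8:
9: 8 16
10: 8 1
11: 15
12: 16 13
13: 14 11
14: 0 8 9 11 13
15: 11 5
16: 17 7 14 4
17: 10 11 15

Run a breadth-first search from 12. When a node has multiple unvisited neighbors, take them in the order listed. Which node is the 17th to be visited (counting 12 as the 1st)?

3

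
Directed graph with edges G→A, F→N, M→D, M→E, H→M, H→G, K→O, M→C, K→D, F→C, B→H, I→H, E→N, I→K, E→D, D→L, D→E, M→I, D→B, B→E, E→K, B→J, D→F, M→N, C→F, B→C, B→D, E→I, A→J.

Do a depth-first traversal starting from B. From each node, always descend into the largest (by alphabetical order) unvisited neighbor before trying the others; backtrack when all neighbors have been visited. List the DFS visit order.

Visit B
B → J
B → H
H → M
M → N
M → I
I → K
K → O
K → D
D → L
D → F
F → C
D → E
H → G
G → A

B → J → H → M → N → I → K → O → D → L → F → C → E → G → A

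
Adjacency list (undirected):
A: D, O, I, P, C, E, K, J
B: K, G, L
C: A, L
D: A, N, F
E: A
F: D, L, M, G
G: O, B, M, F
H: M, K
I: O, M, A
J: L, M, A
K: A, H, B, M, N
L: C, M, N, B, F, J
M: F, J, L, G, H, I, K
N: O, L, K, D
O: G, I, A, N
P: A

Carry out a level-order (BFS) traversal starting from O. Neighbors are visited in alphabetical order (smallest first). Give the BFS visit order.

O, A, G, I, N, C, D, E, J, K, P, B, F, M, L, H

Visit O; enqueue A, G, I, N → queue [A, G, I, N]
Visit A; enqueue C, D, E, J, K, P → queue [G, I, N, C, D, E, J, K, P]
Visit G; enqueue B, F, M → queue [I, N, C, D, E, J, K, P, B, F, M]
Visit I → queue [N, C, D, E, J, K, P, B, F, M]
Visit N; enqueue L → queue [C, D, E, J, K, P, B, F, M, L]
Visit C → queue [D, E, J, K, P, B, F, M, L]
Visit D → queue [E, J, K, P, B, F, M, L]
Visit E → queue [J, K, P, B, F, M, L]
Visit J → queue [K, P, B, F, M, L]
Visit K; enqueue H → queue [P, B, F, M, L, H]
Visit P → queue [B, F, M, L, H]
Visit B → queue [F, M, L, H]
Visit F → queue [M, L, H]
Visit M → queue [L, H]
Visit L → queue [H]
Visit H → queue []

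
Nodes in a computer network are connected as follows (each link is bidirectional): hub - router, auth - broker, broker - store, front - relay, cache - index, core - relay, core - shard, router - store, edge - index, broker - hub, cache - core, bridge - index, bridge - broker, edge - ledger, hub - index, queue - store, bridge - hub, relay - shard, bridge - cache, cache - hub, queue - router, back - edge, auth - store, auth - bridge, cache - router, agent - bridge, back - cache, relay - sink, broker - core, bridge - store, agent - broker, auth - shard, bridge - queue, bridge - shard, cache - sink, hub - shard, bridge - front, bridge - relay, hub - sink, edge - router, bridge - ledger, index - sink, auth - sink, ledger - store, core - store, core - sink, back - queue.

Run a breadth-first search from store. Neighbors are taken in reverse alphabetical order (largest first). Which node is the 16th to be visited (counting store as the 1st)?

agent

Visit store; enqueue router, queue, ledger, core, broker, bridge, auth → queue [router, queue, ledger, core, broker, bridge, auth]
Visit router; enqueue hub, edge, cache → queue [queue, ledger, core, broker, bridge, auth, hub, edge, cache]
Visit queue; enqueue back → queue [ledger, core, broker, bridge, auth, hub, edge, cache, back]
Visit ledger → queue [core, broker, bridge, auth, hub, edge, cache, back]
Visit core; enqueue sink, shard, relay → queue [broker, bridge, auth, hub, edge, cache, back, sink, shard, relay]
Visit broker; enqueue agent → queue [bridge, auth, hub, edge, cache, back, sink, shard, relay, agent]
Visit bridge; enqueue index, front → queue [auth, hub, edge, cache, back, sink, shard, relay, agent, index, front]
Visit auth → queue [hub, edge, cache, back, sink, shard, relay, agent, index, front]
Visit hub → queue [edge, cache, back, sink, shard, relay, agent, index, front]
Visit edge → queue [cache, back, sink, shard, relay, agent, index, front]
Visit cache → queue [back, sink, shard, relay, agent, index, front]
Visit back → queue [sink, shard, relay, agent, index, front]
Visit sink → queue [shard, relay, agent, index, front]
Visit shard → queue [relay, agent, index, front]
Visit relay → queue [agent, index, front]
Visit agent → queue [index, front]
Visit index → queue [front]
Visit front → queue []

Visit order: store, router, queue, ledger, core, broker, bridge, auth, hub, edge, cache, back, sink, shard, relay, agent, index, front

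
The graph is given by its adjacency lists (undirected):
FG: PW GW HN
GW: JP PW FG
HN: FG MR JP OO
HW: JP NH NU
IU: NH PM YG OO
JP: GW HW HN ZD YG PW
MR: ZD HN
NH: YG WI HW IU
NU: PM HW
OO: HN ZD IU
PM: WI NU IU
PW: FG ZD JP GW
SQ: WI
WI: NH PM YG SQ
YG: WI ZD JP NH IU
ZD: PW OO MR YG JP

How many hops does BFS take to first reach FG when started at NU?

4

Level 0: NU
Level 1: HW, PM
Level 2: IU, JP, NH, WI
Level 3: GW, HN, OO, PW, SQ, YG, ZD
Level 4: FG, MR
FG first appears at level 4.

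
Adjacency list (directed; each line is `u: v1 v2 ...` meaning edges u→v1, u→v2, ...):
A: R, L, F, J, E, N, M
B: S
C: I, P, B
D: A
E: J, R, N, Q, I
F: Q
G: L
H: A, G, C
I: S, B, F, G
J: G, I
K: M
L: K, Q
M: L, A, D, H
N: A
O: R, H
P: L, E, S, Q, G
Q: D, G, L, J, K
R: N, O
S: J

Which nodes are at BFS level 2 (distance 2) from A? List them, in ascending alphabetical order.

D, G, H, I, K, O, Q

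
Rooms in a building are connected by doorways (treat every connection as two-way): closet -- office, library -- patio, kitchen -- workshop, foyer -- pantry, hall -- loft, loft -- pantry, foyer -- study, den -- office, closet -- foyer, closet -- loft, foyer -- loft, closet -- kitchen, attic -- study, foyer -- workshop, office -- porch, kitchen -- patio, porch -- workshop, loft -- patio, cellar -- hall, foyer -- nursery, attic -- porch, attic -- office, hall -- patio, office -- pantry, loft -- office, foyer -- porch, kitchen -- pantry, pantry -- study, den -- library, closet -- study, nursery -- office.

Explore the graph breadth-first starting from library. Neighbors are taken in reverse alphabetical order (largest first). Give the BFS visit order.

library, patio, den, loft, kitchen, hall, office, pantry, foyer, closet, workshop, cellar, porch, nursery, attic, study

Visit library; enqueue patio, den → queue [patio, den]
Visit patio; enqueue loft, kitchen, hall → queue [den, loft, kitchen, hall]
Visit den; enqueue office → queue [loft, kitchen, hall, office]
Visit loft; enqueue pantry, foyer, closet → queue [kitchen, hall, office, pantry, foyer, closet]
Visit kitchen; enqueue workshop → queue [hall, office, pantry, foyer, closet, workshop]
Visit hall; enqueue cellar → queue [office, pantry, foyer, closet, workshop, cellar]
Visit office; enqueue porch, nursery, attic → queue [pantry, foyer, closet, workshop, cellar, porch, nursery, attic]
Visit pantry; enqueue study → queue [foyer, closet, workshop, cellar, porch, nursery, attic, study]
Visit foyer → queue [closet, workshop, cellar, porch, nursery, attic, study]
Visit closet → queue [workshop, cellar, porch, nursery, attic, study]
Visit workshop → queue [cellar, porch, nursery, attic, study]
Visit cellar → queue [porch, nursery, attic, study]
Visit porch → queue [nursery, attic, study]
Visit nursery → queue [attic, study]
Visit attic → queue [study]
Visit study → queue []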